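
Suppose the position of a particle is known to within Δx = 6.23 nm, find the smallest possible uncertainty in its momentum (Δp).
8.464 × 10^-27 kg·m/s

Using the Heisenberg uncertainty principle:
ΔxΔp ≥ ℏ/2

The minimum uncertainty in momentum is:
Δp_min = ℏ/(2Δx)
Δp_min = (1.055e-34 J·s) / (2 × 6.230e-09 m)
Δp_min = 8.464e-27 kg·m/s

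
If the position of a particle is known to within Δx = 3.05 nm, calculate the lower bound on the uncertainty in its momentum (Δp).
1.729 × 10^-26 kg·m/s

Using the Heisenberg uncertainty principle:
ΔxΔp ≥ ℏ/2

The minimum uncertainty in momentum is:
Δp_min = ℏ/(2Δx)
Δp_min = (1.055e-34 J·s) / (2 × 3.050e-09 m)
Δp_min = 1.729e-26 kg·m/s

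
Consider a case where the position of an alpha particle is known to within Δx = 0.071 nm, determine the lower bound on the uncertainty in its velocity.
111.767 m/s

Using the Heisenberg uncertainty principle and Δp = mΔv:
ΔxΔp ≥ ℏ/2
Δx(mΔv) ≥ ℏ/2

The minimum uncertainty in velocity is:
Δv_min = ℏ/(2mΔx)
Δv_min = (1.055e-34 J·s) / (2 × 6.645e-27 kg × 7.100e-11 m)
Δv_min = 1.118e+02 m/s = 111.767 m/s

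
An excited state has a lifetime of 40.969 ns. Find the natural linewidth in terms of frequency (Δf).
1.942 MHz

Using the energy-time uncertainty principle and E = hf:
ΔEΔt ≥ ℏ/2
hΔf·Δt ≥ ℏ/2

The minimum frequency uncertainty is:
Δf = ℏ/(2hτ) = 1/(4πτ)
Δf = 1/(4π × 4.097e-08 s)
Δf = 1.942e+06 Hz = 1.942 MHz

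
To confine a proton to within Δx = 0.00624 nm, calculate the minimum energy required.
133.225 meV

Localizing a particle requires giving it sufficient momentum uncertainty:

1. From uncertainty principle: Δp ≥ ℏ/(2Δx)
   Δp_min = (1.055e-34 J·s) / (2 × 6.240e-12 m)
   Δp_min = 8.450e-24 kg·m/s

2. This momentum uncertainty corresponds to kinetic energy:
   KE ≈ (Δp)²/(2m) = (8.450e-24)²/(2 × 1.673e-27 kg)
   KE = 2.134e-20 J = 133.225 meV

Tighter localization requires more energy.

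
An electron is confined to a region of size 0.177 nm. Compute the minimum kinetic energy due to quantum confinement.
304.030 meV

Using the uncertainty principle:

1. Position uncertainty: Δx ≈ 1.770e-10 m
2. Minimum momentum uncertainty: Δp = ℏ/(2Δx) = 2.979e-25 kg·m/s
3. Minimum kinetic energy:
   KE = (Δp)²/(2m) = (2.979e-25)²/(2 × 9.109e-31 kg)
   KE = 4.871e-20 J = 304.030 meV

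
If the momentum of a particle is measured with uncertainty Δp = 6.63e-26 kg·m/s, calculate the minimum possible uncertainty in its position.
795.303 pm

Using the Heisenberg uncertainty principle:
ΔxΔp ≥ ℏ/2

The minimum uncertainty in position is:
Δx_min = ℏ/(2Δp)
Δx_min = (1.055e-34 J·s) / (2 × 6.630e-26 kg·m/s)
Δx_min = 7.953e-10 m = 795.303 pm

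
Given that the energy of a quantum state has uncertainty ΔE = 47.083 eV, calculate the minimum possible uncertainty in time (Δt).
6.990 as

Using the energy-time uncertainty principle:
ΔEΔt ≥ ℏ/2

The minimum uncertainty in time is:
Δt_min = ℏ/(2ΔE)
Δt_min = (1.055e-34 J·s) / (2 × 7.544e-18 J)
Δt_min = 6.990e-18 s = 6.990 as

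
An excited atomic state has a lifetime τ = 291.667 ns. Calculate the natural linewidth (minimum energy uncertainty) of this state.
1.128 neV

Using the energy-time uncertainty principle:
ΔEΔt ≥ ℏ/2

The lifetime τ represents the time uncertainty Δt.
The natural linewidth (minimum energy uncertainty) is:

ΔE = ℏ/(2τ)
ΔE = (1.055e-34 J·s) / (2 × 2.917e-07 s)
ΔE = 1.808e-28 J = 1.128 neV

This natural linewidth limits the precision of spectroscopic measurements.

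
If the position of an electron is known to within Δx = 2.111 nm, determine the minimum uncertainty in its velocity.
27.420 km/s

Using the Heisenberg uncertainty principle and Δp = mΔv:
ΔxΔp ≥ ℏ/2
Δx(mΔv) ≥ ℏ/2

The minimum uncertainty in velocity is:
Δv_min = ℏ/(2mΔx)
Δv_min = (1.055e-34 J·s) / (2 × 9.109e-31 kg × 2.111e-09 m)
Δv_min = 2.742e+04 m/s = 27.420 km/s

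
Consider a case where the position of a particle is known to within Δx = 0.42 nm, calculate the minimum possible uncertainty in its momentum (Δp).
1.255 × 10^-25 kg·m/s

Using the Heisenberg uncertainty principle:
ΔxΔp ≥ ℏ/2

The minimum uncertainty in momentum is:
Δp_min = ℏ/(2Δx)
Δp_min = (1.055e-34 J·s) / (2 × 4.200e-10 m)
Δp_min = 1.255e-25 kg·m/s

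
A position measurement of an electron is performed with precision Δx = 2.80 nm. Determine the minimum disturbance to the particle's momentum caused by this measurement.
1.883 × 10^-26 kg·m/s

The uncertainty principle implies that measuring position disturbs momentum:
ΔxΔp ≥ ℏ/2

When we measure position with precision Δx, we necessarily introduce a momentum uncertainty:
Δp ≥ ℏ/(2Δx)
Δp_min = (1.055e-34 J·s) / (2 × 2.800e-09 m)
Δp_min = 1.883e-26 kg·m/s

The more precisely we measure position, the greater the momentum disturbance.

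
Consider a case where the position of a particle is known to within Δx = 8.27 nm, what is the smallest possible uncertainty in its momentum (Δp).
6.376 × 10^-27 kg·m/s

Using the Heisenberg uncertainty principle:
ΔxΔp ≥ ℏ/2

The minimum uncertainty in momentum is:
Δp_min = ℏ/(2Δx)
Δp_min = (1.055e-34 J·s) / (2 × 8.270e-09 m)
Δp_min = 6.376e-27 kg·m/s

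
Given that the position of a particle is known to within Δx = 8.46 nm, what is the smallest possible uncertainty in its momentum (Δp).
6.233 × 10^-27 kg·m/s

Using the Heisenberg uncertainty principle:
ΔxΔp ≥ ℏ/2

The minimum uncertainty in momentum is:
Δp_min = ℏ/(2Δx)
Δp_min = (1.055e-34 J·s) / (2 × 8.460e-09 m)
Δp_min = 6.233e-27 kg·m/s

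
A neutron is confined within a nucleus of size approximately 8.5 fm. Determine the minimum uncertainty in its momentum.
6.203 × 10^-21 kg·m/s

Using the Heisenberg uncertainty principle:
ΔxΔp ≥ ℏ/2

With Δx ≈ L = 8.500e-15 m (the confinement size):
Δp_min = ℏ/(2Δx)
Δp_min = (1.055e-34 J·s) / (2 × 8.500e-15 m)
Δp_min = 6.203e-21 kg·m/s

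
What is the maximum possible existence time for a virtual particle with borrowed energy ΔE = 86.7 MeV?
3.796 ys

Using the energy-time uncertainty principle:
ΔEΔt ≥ ℏ/2

For a virtual particle borrowing energy ΔE, the maximum lifetime is:
Δt_max = ℏ/(2ΔE)

Converting energy:
ΔE = 86.7 MeV = 1.389e-11 J

Δt_max = (1.055e-34 J·s) / (2 × 1.389e-11 J)
Δt_max = 3.796e-24 s = 3.796 ys

Virtual particles with higher borrowed energy exist for shorter times.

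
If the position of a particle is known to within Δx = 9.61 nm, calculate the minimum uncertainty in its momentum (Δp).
5.487 × 10^-27 kg·m/s

Using the Heisenberg uncertainty principle:
ΔxΔp ≥ ℏ/2

The minimum uncertainty in momentum is:
Δp_min = ℏ/(2Δx)
Δp_min = (1.055e-34 J·s) / (2 × 9.610e-09 m)
Δp_min = 5.487e-27 kg·m/s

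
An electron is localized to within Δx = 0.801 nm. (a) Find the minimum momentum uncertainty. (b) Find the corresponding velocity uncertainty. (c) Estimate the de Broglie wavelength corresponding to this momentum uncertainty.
(a) Δp_min = 6.583 × 10^-26 kg·m/s
(b) Δv_min = 72.264 km/s
(c) λ_dB = 10.066 nm

Step-by-step:

(a) From the uncertainty principle:
Δp_min = ℏ/(2Δx) = (1.055e-34 J·s)/(2 × 8.010e-10 m) = 6.583e-26 kg·m/s

(b) The velocity uncertainty:
Δv = Δp/m = (6.583e-26 kg·m/s)/(9.109e-31 kg) = 7.226e+04 m/s = 72.264 km/s

(c) The de Broglie wavelength for this momentum:
λ = h/p = (6.626e-34 J·s)/(6.583e-26 kg·m/s) = 1.007e-08 m = 10.066 nm

Note: The de Broglie wavelength is comparable to the localization size, as expected from wave-particle duality.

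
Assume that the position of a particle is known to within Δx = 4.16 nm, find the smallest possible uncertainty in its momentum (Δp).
1.268 × 10^-26 kg·m/s

Using the Heisenberg uncertainty principle:
ΔxΔp ≥ ℏ/2

The minimum uncertainty in momentum is:
Δp_min = ℏ/(2Δx)
Δp_min = (1.055e-34 J·s) / (2 × 4.160e-09 m)
Δp_min = 1.268e-26 kg·m/s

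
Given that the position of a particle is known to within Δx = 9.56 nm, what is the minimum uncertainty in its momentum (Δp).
5.516 × 10^-27 kg·m/s

Using the Heisenberg uncertainty principle:
ΔxΔp ≥ ℏ/2

The minimum uncertainty in momentum is:
Δp_min = ℏ/(2Δx)
Δp_min = (1.055e-34 J·s) / (2 × 9.560e-09 m)
Δp_min = 5.516e-27 kg·m/s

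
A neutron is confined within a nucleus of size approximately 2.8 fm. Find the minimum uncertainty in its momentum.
1.883 × 10^-20 kg·m/s

Using the Heisenberg uncertainty principle:
ΔxΔp ≥ ℏ/2

With Δx ≈ L = 2.800e-15 m (the confinement size):
Δp_min = ℏ/(2Δx)
Δp_min = (1.055e-34 J·s) / (2 × 2.800e-15 m)
Δp_min = 1.883e-20 kg·m/s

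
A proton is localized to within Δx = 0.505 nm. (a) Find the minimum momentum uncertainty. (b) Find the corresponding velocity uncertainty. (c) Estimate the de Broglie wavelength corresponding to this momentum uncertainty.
(a) Δp_min = 1.044 × 10^-25 kg·m/s
(b) Δv_min = 62.425 m/s
(c) λ_dB = 6.346 nm

Step-by-step:

(a) From the uncertainty principle:
Δp_min = ℏ/(2Δx) = (1.055e-34 J·s)/(2 × 5.050e-10 m) = 1.044e-25 kg·m/s

(b) The velocity uncertainty:
Δv = Δp/m = (1.044e-25 kg·m/s)/(1.673e-27 kg) = 6.242e+01 m/s = 62.425 m/s

(c) The de Broglie wavelength for this momentum:
λ = h/p = (6.626e-34 J·s)/(1.044e-25 kg·m/s) = 6.346e-09 m = 6.346 nm

Note: The de Broglie wavelength is comparable to the localization size, as expected from wave-particle duality.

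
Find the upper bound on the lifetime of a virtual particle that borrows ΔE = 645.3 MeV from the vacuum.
5.100 × 10^-25 s

Using the energy-time uncertainty principle:
ΔEΔt ≥ ℏ/2

For a virtual particle borrowing energy ΔE, the maximum lifetime is:
Δt_max = ℏ/(2ΔE)

Converting energy:
ΔE = 645.3 MeV = 1.034e-10 J

Δt_max = (1.055e-34 J·s) / (2 × 1.034e-10 J)
Δt_max = 5.100e-25 s = 5.100 × 10^-25 s

Virtual particles with higher borrowed energy exist for shorter times.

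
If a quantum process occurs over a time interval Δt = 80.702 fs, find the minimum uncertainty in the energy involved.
4.078 meV

Using the energy-time uncertainty principle:
ΔEΔt ≥ ℏ/2

The minimum uncertainty in energy is:
ΔE_min = ℏ/(2Δt)
ΔE_min = (1.055e-34 J·s) / (2 × 8.070e-14 s)
ΔE_min = 6.534e-22 J = 4.078 meV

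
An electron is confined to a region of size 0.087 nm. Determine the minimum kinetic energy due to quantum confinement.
1.258 eV

Using the uncertainty principle:

1. Position uncertainty: Δx ≈ 8.700e-11 m
2. Minimum momentum uncertainty: Δp = ℏ/(2Δx) = 6.061e-25 kg·m/s
3. Minimum kinetic energy:
   KE = (Δp)²/(2m) = (6.061e-25)²/(2 × 9.109e-31 kg)
   KE = 2.016e-19 J = 1.258 eV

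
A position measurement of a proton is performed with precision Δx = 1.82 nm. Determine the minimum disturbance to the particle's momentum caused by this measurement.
2.897 × 10^-26 kg·m/s

The uncertainty principle implies that measuring position disturbs momentum:
ΔxΔp ≥ ℏ/2

When we measure position with precision Δx, we necessarily introduce a momentum uncertainty:
Δp ≥ ℏ/(2Δx)
Δp_min = (1.055e-34 J·s) / (2 × 1.820e-09 m)
Δp_min = 2.897e-26 kg·m/s

The more precisely we measure position, the greater the momentum disturbance.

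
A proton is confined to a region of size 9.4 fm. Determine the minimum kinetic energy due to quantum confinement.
58.708 keV

Using the uncertainty principle:

1. Position uncertainty: Δx ≈ 9.400e-15 m
2. Minimum momentum uncertainty: Δp = ℏ/(2Δx) = 5.609e-21 kg·m/s
3. Minimum kinetic energy:
   KE = (Δp)²/(2m) = (5.609e-21)²/(2 × 1.673e-27 kg)
   KE = 9.406e-15 J = 58.708 keV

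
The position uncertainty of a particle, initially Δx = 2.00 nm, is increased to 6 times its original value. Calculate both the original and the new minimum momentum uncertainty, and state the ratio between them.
Original Δp_min = 2.636 × 10^-26 kg·m/s; new Δp'_min = 4.394 × 10^-27 kg·m/s; ratio Δp'_min/Δp_min = 1/6.

From the uncertainty principle ΔxΔp ≥ ℏ/2, the minimum momentum uncertainty is Δp_min = ℏ/(2Δx).

Original (Δx = 2.00 nm = 2.000e-09 m):
Δp_min = (1.055e-34 J·s)/(2 × 2.000e-09 m) = 2.636e-26 kg·m/s

When Δx → 6Δx:
Δp'_min = ℏ/(2 × 6Δx) = (1/6) × ℏ/(2Δx) = (1/6) × Δp_min
Δp'_min = 1/6 × 2.636e-26 kg·m/s = 4.394e-27 kg·m/s

Since Δp_min ∝ 1/Δx, when Δx is increased to 6 times its original value, Δp_min decreases to 1/6 of its original value.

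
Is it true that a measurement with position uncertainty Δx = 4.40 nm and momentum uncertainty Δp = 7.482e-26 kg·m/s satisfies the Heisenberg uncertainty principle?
Yes, it satisfies the uncertainty principle.

Calculate the product ΔxΔp:
ΔxΔp = (4.400e-09 m) × (7.482e-26 kg·m/s)
ΔxΔp = 3.292e-34 J·s

Compare to the minimum allowed value ℏ/2:
ℏ/2 = 5.273e-35 J·s

Since ΔxΔp = 3.292e-34 J·s ≥ 5.273e-35 J·s = ℏ/2,
the measurement satisfies the uncertainty principle.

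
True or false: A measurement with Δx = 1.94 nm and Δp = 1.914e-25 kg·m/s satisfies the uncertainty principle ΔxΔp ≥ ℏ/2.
Yes, it satisfies the uncertainty principle.

Calculate the product ΔxΔp:
ΔxΔp = (1.940e-09 m) × (1.914e-25 kg·m/s)
ΔxΔp = 3.713e-34 J·s

Compare to the minimum allowed value ℏ/2:
ℏ/2 = 5.273e-35 J·s

Since ΔxΔp = 3.713e-34 J·s ≥ 5.273e-35 J·s = ℏ/2,
the measurement satisfies the uncertainty principle.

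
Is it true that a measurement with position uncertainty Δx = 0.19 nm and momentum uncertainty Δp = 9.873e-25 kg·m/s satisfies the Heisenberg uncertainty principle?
Yes, it satisfies the uncertainty principle.

Calculate the product ΔxΔp:
ΔxΔp = (1.900e-10 m) × (9.873e-25 kg·m/s)
ΔxΔp = 1.876e-34 J·s

Compare to the minimum allowed value ℏ/2:
ℏ/2 = 5.273e-35 J·s

Since ΔxΔp = 1.876e-34 J·s ≥ 5.273e-35 J·s = ℏ/2,
the measurement satisfies the uncertainty principle.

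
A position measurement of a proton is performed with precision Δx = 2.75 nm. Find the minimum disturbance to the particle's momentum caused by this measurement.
1.917 × 10^-26 kg·m/s

The uncertainty principle implies that measuring position disturbs momentum:
ΔxΔp ≥ ℏ/2

When we measure position with precision Δx, we necessarily introduce a momentum uncertainty:
Δp ≥ ℏ/(2Δx)
Δp_min = (1.055e-34 J·s) / (2 × 2.750e-09 m)
Δp_min = 1.917e-26 kg·m/s

The more precisely we measure position, the greater the momentum disturbance.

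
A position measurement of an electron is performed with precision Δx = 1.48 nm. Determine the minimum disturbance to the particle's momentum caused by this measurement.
3.563 × 10^-26 kg·m/s

The uncertainty principle implies that measuring position disturbs momentum:
ΔxΔp ≥ ℏ/2

When we measure position with precision Δx, we necessarily introduce a momentum uncertainty:
Δp ≥ ℏ/(2Δx)
Δp_min = (1.055e-34 J·s) / (2 × 1.480e-09 m)
Δp_min = 3.563e-26 kg·m/s

The more precisely we measure position, the greater the momentum disturbance.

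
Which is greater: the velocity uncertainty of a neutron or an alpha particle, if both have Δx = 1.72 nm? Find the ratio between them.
The neutron has the larger minimum velocity uncertainty, by a ratio of 4.0.

For both particles, Δp_min = ℏ/(2Δx) = 3.066e-26 kg·m/s (same for both).

The velocity uncertainty is Δv = Δp/m:
- neutron: Δv = 3.066e-26 / 1.675e-27 = 1.830e+01 m/s = 18.303 m/s
- alpha particle: Δv = 3.066e-26 / 6.645e-27 = 4.614e+00 m/s = 4.614 m/s

Ratio: 1.830e+01 / 4.614e+00 = 4.0

The lighter particle has larger velocity uncertainty because Δv ∝ 1/m.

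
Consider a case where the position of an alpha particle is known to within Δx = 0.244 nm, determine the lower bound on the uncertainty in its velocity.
32.522 m/s

Using the Heisenberg uncertainty principle and Δp = mΔv:
ΔxΔp ≥ ℏ/2
Δx(mΔv) ≥ ℏ/2

The minimum uncertainty in velocity is:
Δv_min = ℏ/(2mΔx)
Δv_min = (1.055e-34 J·s) / (2 × 6.645e-27 kg × 2.440e-10 m)
Δv_min = 3.252e+01 m/s = 32.522 m/s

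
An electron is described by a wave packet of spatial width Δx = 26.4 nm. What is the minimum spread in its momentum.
1.997 × 10^-27 kg·m/s

For a wave packet, the spatial width Δx and momentum spread Δp are related by the uncertainty principle:
ΔxΔp ≥ ℏ/2

The minimum momentum spread is:
Δp_min = ℏ/(2Δx)
Δp_min = (1.055e-34 J·s) / (2 × 2.640e-08 m)
Δp_min = 1.997e-27 kg·m/s

A wave packet cannot have both a well-defined position and well-defined momentum.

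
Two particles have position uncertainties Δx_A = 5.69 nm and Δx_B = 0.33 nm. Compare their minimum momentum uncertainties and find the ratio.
Particle B has the larger minimum momentum uncertainty, by a factor of 17.24.

For each particle, the minimum momentum uncertainty is Δp_min = ℏ/(2Δx):

Particle A: Δp_A = ℏ/(2×5.690e-09 m) = 9.267e-27 kg·m/s
Particle B: Δp_B = ℏ/(2×3.300e-10 m) = 1.598e-25 kg·m/s

Ratio: Δp_B/Δp_A = 17.24

Since Δp_min ∝ 1/Δx, the particle with smaller position uncertainty (B) has larger momentum uncertainty.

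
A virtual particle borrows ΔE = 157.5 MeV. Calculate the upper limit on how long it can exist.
2.090 ys

Using the energy-time uncertainty principle:
ΔEΔt ≥ ℏ/2

For a virtual particle borrowing energy ΔE, the maximum lifetime is:
Δt_max = ℏ/(2ΔE)

Converting energy:
ΔE = 157.5 MeV = 2.523e-11 J

Δt_max = (1.055e-34 J·s) / (2 × 2.523e-11 J)
Δt_max = 2.090e-24 s = 2.090 ys

Virtual particles with higher borrowed energy exist for shorter times.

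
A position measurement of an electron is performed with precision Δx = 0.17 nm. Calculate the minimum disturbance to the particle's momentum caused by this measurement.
3.102 × 10^-25 kg·m/s

The uncertainty principle implies that measuring position disturbs momentum:
ΔxΔp ≥ ℏ/2

When we measure position with precision Δx, we necessarily introduce a momentum uncertainty:
Δp ≥ ℏ/(2Δx)
Δp_min = (1.055e-34 J·s) / (2 × 1.700e-10 m)
Δp_min = 3.102e-25 kg·m/s

The more precisely we measure position, the greater the momentum disturbance.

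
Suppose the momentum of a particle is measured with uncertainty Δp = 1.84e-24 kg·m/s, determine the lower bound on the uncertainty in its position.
28.657 pm

Using the Heisenberg uncertainty principle:
ΔxΔp ≥ ℏ/2

The minimum uncertainty in position is:
Δx_min = ℏ/(2Δp)
Δx_min = (1.055e-34 J·s) / (2 × 1.840e-24 kg·m/s)
Δx_min = 2.866e-11 m = 28.657 pm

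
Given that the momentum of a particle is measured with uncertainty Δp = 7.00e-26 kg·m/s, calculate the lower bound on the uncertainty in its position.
753.266 pm

Using the Heisenberg uncertainty principle:
ΔxΔp ≥ ℏ/2

The minimum uncertainty in position is:
Δx_min = ℏ/(2Δp)
Δx_min = (1.055e-34 J·s) / (2 × 7.000e-26 kg·m/s)
Δx_min = 7.533e-10 m = 753.266 pm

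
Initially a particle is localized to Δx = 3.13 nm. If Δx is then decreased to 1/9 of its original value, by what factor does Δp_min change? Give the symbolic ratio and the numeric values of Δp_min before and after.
Original Δp_min = 1.685 × 10^-26 kg·m/s; new Δp'_min = 1.516 × 10^-25 kg·m/s; ratio Δp'_min/Δp_min = 9.

From the uncertainty principle ΔxΔp ≥ ℏ/2, the minimum momentum uncertainty is Δp_min = ℏ/(2Δx).

Original (Δx = 3.13 nm = 3.130e-09 m):
Δp_min = (1.055e-34 J·s)/(2 × 3.130e-09 m) = 1.685e-26 kg·m/s

When Δx → (1/9)Δx:
Δp'_min = ℏ/(2 × (1/9)Δx) = 9 × ℏ/(2Δx) = 9 × Δp_min
Δp'_min = 9 × 1.685e-26 kg·m/s = 1.516e-25 kg·m/s

Since Δp_min ∝ 1/Δx, when Δx is decreased to 1/9 of its original value, Δp_min increases to 9 times its original value.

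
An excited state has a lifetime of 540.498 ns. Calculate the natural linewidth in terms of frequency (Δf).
147.230 kHz

Using the energy-time uncertainty principle and E = hf:
ΔEΔt ≥ ℏ/2
hΔf·Δt ≥ ℏ/2

The minimum frequency uncertainty is:
Δf = ℏ/(2hτ) = 1/(4πτ)
Δf = 1/(4π × 5.405e-07 s)
Δf = 1.472e+05 Hz = 147.230 kHz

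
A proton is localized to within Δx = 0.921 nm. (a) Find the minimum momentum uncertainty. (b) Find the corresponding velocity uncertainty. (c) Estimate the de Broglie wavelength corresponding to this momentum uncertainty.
(a) Δp_min = 5.725 × 10^-26 kg·m/s
(b) Δv_min = 34.229 m/s
(c) λ_dB = 11.574 nm

Step-by-step:

(a) From the uncertainty principle:
Δp_min = ℏ/(2Δx) = (1.055e-34 J·s)/(2 × 9.210e-10 m) = 5.725e-26 kg·m/s

(b) The velocity uncertainty:
Δv = Δp/m = (5.725e-26 kg·m/s)/(1.673e-27 kg) = 3.423e+01 m/s = 34.229 m/s

(c) The de Broglie wavelength for this momentum:
λ = h/p = (6.626e-34 J·s)/(5.725e-26 kg·m/s) = 1.157e-08 m = 11.574 nm

Note: The de Broglie wavelength is comparable to the localization size, as expected from wave-particle duality.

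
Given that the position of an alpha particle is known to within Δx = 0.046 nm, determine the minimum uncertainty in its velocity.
172.511 m/s

Using the Heisenberg uncertainty principle and Δp = mΔv:
ΔxΔp ≥ ℏ/2
Δx(mΔv) ≥ ℏ/2

The minimum uncertainty in velocity is:
Δv_min = ℏ/(2mΔx)
Δv_min = (1.055e-34 J·s) / (2 × 6.645e-27 kg × 4.600e-11 m)
Δv_min = 1.725e+02 m/s = 172.511 m/s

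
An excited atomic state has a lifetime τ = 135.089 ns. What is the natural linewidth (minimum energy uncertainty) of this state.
2.436 neV

Using the energy-time uncertainty principle:
ΔEΔt ≥ ℏ/2

The lifetime τ represents the time uncertainty Δt.
The natural linewidth (minimum energy uncertainty) is:

ΔE = ℏ/(2τ)
ΔE = (1.055e-34 J·s) / (2 × 1.351e-07 s)
ΔE = 3.903e-28 J = 2.436 neV

This natural linewidth limits the precision of spectroscopic measurements.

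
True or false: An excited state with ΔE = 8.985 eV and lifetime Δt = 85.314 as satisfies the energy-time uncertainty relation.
Yes, it satisfies the uncertainty relation.

Calculate the product ΔEΔt:
ΔE = 8.985 eV = 1.440e-18 J
ΔEΔt = (1.440e-18 J) × (8.531e-17 s)
ΔEΔt = 1.228e-34 J·s

Compare to the minimum allowed value ℏ/2:
ℏ/2 = 5.273e-35 J·s

Since ΔEΔt = 1.228e-34 J·s ≥ 5.273e-35 J·s = ℏ/2,
this satisfies the uncertainty relation.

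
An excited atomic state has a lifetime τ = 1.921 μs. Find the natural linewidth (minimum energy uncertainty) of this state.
171.320 peV

Using the energy-time uncertainty principle:
ΔEΔt ≥ ℏ/2

The lifetime τ represents the time uncertainty Δt.
The natural linewidth (minimum energy uncertainty) is:

ΔE = ℏ/(2τ)
ΔE = (1.055e-34 J·s) / (2 × 1.921e-06 s)
ΔE = 2.745e-29 J = 171.320 peV

This natural linewidth limits the precision of spectroscopic measurements.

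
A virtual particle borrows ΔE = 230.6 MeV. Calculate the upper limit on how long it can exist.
1.427 ys

Using the energy-time uncertainty principle:
ΔEΔt ≥ ℏ/2

For a virtual particle borrowing energy ΔE, the maximum lifetime is:
Δt_max = ℏ/(2ΔE)

Converting energy:
ΔE = 230.6 MeV = 3.695e-11 J

Δt_max = (1.055e-34 J·s) / (2 × 3.695e-11 J)
Δt_max = 1.427e-24 s = 1.427 ys

Virtual particles with higher borrowed energy exist for shorter times.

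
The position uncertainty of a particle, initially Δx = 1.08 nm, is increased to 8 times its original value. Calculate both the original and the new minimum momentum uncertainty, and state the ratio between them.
Original Δp_min = 4.882 × 10^-26 kg·m/s; new Δp'_min = 6.103 × 10^-27 kg·m/s; ratio Δp'_min/Δp_min = 1/8.

From the uncertainty principle ΔxΔp ≥ ℏ/2, the minimum momentum uncertainty is Δp_min = ℏ/(2Δx).

Original (Δx = 1.08 nm = 1.080e-09 m):
Δp_min = (1.055e-34 J·s)/(2 × 1.080e-09 m) = 4.882e-26 kg·m/s

When Δx → 8Δx:
Δp'_min = ℏ/(2 × 8Δx) = (1/8) × ℏ/(2Δx) = (1/8) × Δp_min
Δp'_min = 1/8 × 4.882e-26 kg·m/s = 6.103e-27 kg·m/s

Since Δp_min ∝ 1/Δx, when Δx is increased to 8 times its original value, Δp_min decreases to 1/8 of its original value.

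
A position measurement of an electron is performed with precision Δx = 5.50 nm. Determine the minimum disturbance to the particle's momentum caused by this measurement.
9.587 × 10^-27 kg·m/s

The uncertainty principle implies that measuring position disturbs momentum:
ΔxΔp ≥ ℏ/2

When we measure position with precision Δx, we necessarily introduce a momentum uncertainty:
Δp ≥ ℏ/(2Δx)
Δp_min = (1.055e-34 J·s) / (2 × 5.500e-09 m)
Δp_min = 9.587e-27 kg·m/s

The more precisely we measure position, the greater the momentum disturbance.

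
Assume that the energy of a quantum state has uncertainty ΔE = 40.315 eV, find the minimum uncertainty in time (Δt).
8.163 as

Using the energy-time uncertainty principle:
ΔEΔt ≥ ℏ/2

The minimum uncertainty in time is:
Δt_min = ℏ/(2ΔE)
Δt_min = (1.055e-34 J·s) / (2 × 6.459e-18 J)
Δt_min = 8.163e-18 s = 8.163 as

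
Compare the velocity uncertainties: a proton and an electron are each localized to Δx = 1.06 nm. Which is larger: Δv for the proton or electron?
The electron has the larger minimum velocity uncertainty, by a ratio of 1836.2.

For both particles, Δp_min = ℏ/(2Δx) = 4.974e-26 kg·m/s (same for both).

The velocity uncertainty is Δv = Δp/m:
- proton: Δv = 4.974e-26 / 1.673e-27 = 2.974e+01 m/s = 29.740 m/s
- electron: Δv = 4.974e-26 / 9.109e-31 = 5.461e+04 m/s = 54.607 km/s

Ratio: 5.461e+04 / 2.974e+01 = 1836.2

The lighter particle has larger velocity uncertainty because Δv ∝ 1/m.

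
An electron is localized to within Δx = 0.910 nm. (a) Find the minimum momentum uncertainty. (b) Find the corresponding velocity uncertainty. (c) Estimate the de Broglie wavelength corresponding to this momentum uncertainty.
(a) Δp_min = 5.794 × 10^-26 kg·m/s
(b) Δv_min = 63.609 km/s
(c) λ_dB = 11.435 nm

Step-by-step:

(a) From the uncertainty principle:
Δp_min = ℏ/(2Δx) = (1.055e-34 J·s)/(2 × 9.100e-10 m) = 5.794e-26 kg·m/s

(b) The velocity uncertainty:
Δv = Δp/m = (5.794e-26 kg·m/s)/(9.109e-31 kg) = 6.361e+04 m/s = 63.609 km/s

(c) The de Broglie wavelength for this momentum:
λ = h/p = (6.626e-34 J·s)/(5.794e-26 kg·m/s) = 1.144e-08 m = 11.435 nm

Note: The de Broglie wavelength is comparable to the localization size, as expected from wave-particle duality.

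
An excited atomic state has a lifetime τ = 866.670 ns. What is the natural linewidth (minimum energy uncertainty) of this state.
379.736 peV

Using the energy-time uncertainty principle:
ΔEΔt ≥ ℏ/2

The lifetime τ represents the time uncertainty Δt.
The natural linewidth (minimum energy uncertainty) is:

ΔE = ℏ/(2τ)
ΔE = (1.055e-34 J·s) / (2 × 8.667e-07 s)
ΔE = 6.084e-29 J = 379.736 peV

This natural linewidth limits the precision of spectroscopic measurements.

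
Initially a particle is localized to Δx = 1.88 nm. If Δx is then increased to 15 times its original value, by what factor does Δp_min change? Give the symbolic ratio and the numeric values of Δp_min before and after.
Original Δp_min = 2.805 × 10^-26 kg·m/s; new Δp'_min = 1.870 × 10^-27 kg·m/s; ratio Δp'_min/Δp_min = 1/15.

From the uncertainty principle ΔxΔp ≥ ℏ/2, the minimum momentum uncertainty is Δp_min = ℏ/(2Δx).

Original (Δx = 1.88 nm = 1.880e-09 m):
Δp_min = (1.055e-34 J·s)/(2 × 1.880e-09 m) = 2.805e-26 kg·m/s

When Δx → 15Δx:
Δp'_min = ℏ/(2 × 15Δx) = (1/15) × ℏ/(2Δx) = (1/15) × Δp_min
Δp'_min = 1/15 × 2.805e-26 kg·m/s = 1.870e-27 kg·m/s

Since Δp_min ∝ 1/Δx, when Δx is increased to 15 times its original value, Δp_min decreases to 1/15 of its original value.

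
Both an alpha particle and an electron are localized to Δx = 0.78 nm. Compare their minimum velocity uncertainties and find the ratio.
The electron has the larger minimum velocity uncertainty, by a ratio of 7294.3.

For both particles, Δp_min = ℏ/(2Δx) = 6.760e-26 kg·m/s (same for both).

The velocity uncertainty is Δv = Δp/m:
- alpha particle: Δv = 6.760e-26 / 6.645e-27 = 1.017e+01 m/s = 10.174 m/s
- electron: Δv = 6.760e-26 / 9.109e-31 = 7.421e+04 m/s = 74.210 km/s

Ratio: 7.421e+04 / 1.017e+01 = 7294.3

The lighter particle has larger velocity uncertainty because Δv ∝ 1/m.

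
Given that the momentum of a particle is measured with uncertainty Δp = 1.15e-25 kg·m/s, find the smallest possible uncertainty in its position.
458.509 pm

Using the Heisenberg uncertainty principle:
ΔxΔp ≥ ℏ/2

The minimum uncertainty in position is:
Δx_min = ℏ/(2Δp)
Δx_min = (1.055e-34 J·s) / (2 × 1.150e-25 kg·m/s)
Δx_min = 4.585e-10 m = 458.509 pm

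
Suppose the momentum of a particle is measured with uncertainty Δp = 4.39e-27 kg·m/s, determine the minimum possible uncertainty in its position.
12.011 nm

Using the Heisenberg uncertainty principle:
ΔxΔp ≥ ℏ/2

The minimum uncertainty in position is:
Δx_min = ℏ/(2Δp)
Δx_min = (1.055e-34 J·s) / (2 × 4.390e-27 kg·m/s)
Δx_min = 1.201e-08 m = 12.011 nm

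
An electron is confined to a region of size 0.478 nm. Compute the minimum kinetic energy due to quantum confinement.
41.688 meV

Using the uncertainty principle:

1. Position uncertainty: Δx ≈ 4.780e-10 m
2. Minimum momentum uncertainty: Δp = ℏ/(2Δx) = 1.103e-25 kg·m/s
3. Minimum kinetic energy:
   KE = (Δp)²/(2m) = (1.103e-25)²/(2 × 9.109e-31 kg)
   KE = 6.679e-21 J = 41.688 meV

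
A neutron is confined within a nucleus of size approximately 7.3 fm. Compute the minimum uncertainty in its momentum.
7.223 × 10^-21 kg·m/s

Using the Heisenberg uncertainty principle:
ΔxΔp ≥ ℏ/2

With Δx ≈ L = 7.300e-15 m (the confinement size):
Δp_min = ℏ/(2Δx)
Δp_min = (1.055e-34 J·s) / (2 × 7.300e-15 m)
Δp_min = 7.223e-21 kg·m/s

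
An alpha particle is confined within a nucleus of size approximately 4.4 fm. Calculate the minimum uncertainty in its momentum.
1.198 × 10^-20 kg·m/s

Using the Heisenberg uncertainty principle:
ΔxΔp ≥ ℏ/2

With Δx ≈ L = 4.400e-15 m (the confinement size):
Δp_min = ℏ/(2Δx)
Δp_min = (1.055e-34 J·s) / (2 × 4.400e-15 m)
Δp_min = 1.198e-20 kg·m/s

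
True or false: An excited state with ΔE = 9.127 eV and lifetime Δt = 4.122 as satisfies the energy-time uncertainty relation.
No, it violates the uncertainty relation.

Calculate the product ΔEΔt:
ΔE = 9.127 eV = 1.462e-18 J
ΔEΔt = (1.462e-18 J) × (4.122e-18 s)
ΔEΔt = 6.028e-36 J·s

Compare to the minimum allowed value ℏ/2:
ℏ/2 = 5.273e-35 J·s

Since ΔEΔt = 6.028e-36 J·s < 5.273e-35 J·s = ℏ/2,
this violates the uncertainty relation.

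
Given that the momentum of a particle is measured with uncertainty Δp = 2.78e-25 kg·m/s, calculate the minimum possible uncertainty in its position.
189.671 pm

Using the Heisenberg uncertainty principle:
ΔxΔp ≥ ℏ/2

The minimum uncertainty in position is:
Δx_min = ℏ/(2Δp)
Δx_min = (1.055e-34 J·s) / (2 × 2.780e-25 kg·m/s)
Δx_min = 1.897e-10 m = 189.671 pm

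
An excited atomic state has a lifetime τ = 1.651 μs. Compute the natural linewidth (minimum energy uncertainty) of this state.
199.337 peV

Using the energy-time uncertainty principle:
ΔEΔt ≥ ℏ/2

The lifetime τ represents the time uncertainty Δt.
The natural linewidth (minimum energy uncertainty) is:

ΔE = ℏ/(2τ)
ΔE = (1.055e-34 J·s) / (2 × 1.651e-06 s)
ΔE = 3.194e-29 J = 199.337 peV

This natural linewidth limits the precision of spectroscopic measurements.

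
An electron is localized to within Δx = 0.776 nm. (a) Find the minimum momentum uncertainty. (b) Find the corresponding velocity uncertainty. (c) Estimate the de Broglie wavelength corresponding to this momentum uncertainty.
(a) Δp_min = 6.795 × 10^-26 kg·m/s
(b) Δv_min = 74.593 km/s
(c) λ_dB = 9.752 nm

Step-by-step:

(a) From the uncertainty principle:
Δp_min = ℏ/(2Δx) = (1.055e-34 J·s)/(2 × 7.760e-10 m) = 6.795e-26 kg·m/s

(b) The velocity uncertainty:
Δv = Δp/m = (6.795e-26 kg·m/s)/(9.109e-31 kg) = 7.459e+04 m/s = 74.593 km/s

(c) The de Broglie wavelength for this momentum:
λ = h/p = (6.626e-34 J·s)/(6.795e-26 kg·m/s) = 9.752e-09 m = 9.752 nm

Note: The de Broglie wavelength is comparable to the localization size, as expected from wave-particle duality.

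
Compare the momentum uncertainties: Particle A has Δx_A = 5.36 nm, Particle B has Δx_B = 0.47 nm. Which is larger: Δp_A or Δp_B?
Particle B has the larger minimum momentum uncertainty, by a factor of 11.40.

For each particle, the minimum momentum uncertainty is Δp_min = ℏ/(2Δx):

Particle A: Δp_A = ℏ/(2×5.360e-09 m) = 9.837e-27 kg·m/s
Particle B: Δp_B = ℏ/(2×4.700e-10 m) = 1.122e-25 kg·m/s

Ratio: Δp_B/Δp_A = 11.40

Since Δp_min ∝ 1/Δx, the particle with smaller position uncertainty (B) has larger momentum uncertainty.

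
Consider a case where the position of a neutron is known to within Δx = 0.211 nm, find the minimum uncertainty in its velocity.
149.200 m/s

Using the Heisenberg uncertainty principle and Δp = mΔv:
ΔxΔp ≥ ℏ/2
Δx(mΔv) ≥ ℏ/2

The minimum uncertainty in velocity is:
Δv_min = ℏ/(2mΔx)
Δv_min = (1.055e-34 J·s) / (2 × 1.675e-27 kg × 2.110e-10 m)
Δv_min = 1.492e+02 m/s = 149.200 m/s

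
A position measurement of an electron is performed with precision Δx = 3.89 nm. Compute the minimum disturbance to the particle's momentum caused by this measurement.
1.355 × 10^-26 kg·m/s

The uncertainty principle implies that measuring position disturbs momentum:
ΔxΔp ≥ ℏ/2

When we measure position with precision Δx, we necessarily introduce a momentum uncertainty:
Δp ≥ ℏ/(2Δx)
Δp_min = (1.055e-34 J·s) / (2 × 3.890e-09 m)
Δp_min = 1.355e-26 kg·m/s

The more precisely we measure position, the greater the momentum disturbance.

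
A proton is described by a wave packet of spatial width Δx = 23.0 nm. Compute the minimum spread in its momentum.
2.293 × 10^-27 kg·m/s

For a wave packet, the spatial width Δx and momentum spread Δp are related by the uncertainty principle:
ΔxΔp ≥ ℏ/2

The minimum momentum spread is:
Δp_min = ℏ/(2Δx)
Δp_min = (1.055e-34 J·s) / (2 × 2.300e-08 m)
Δp_min = 2.293e-27 kg·m/s

A wave packet cannot have both a well-defined position and well-defined momentum.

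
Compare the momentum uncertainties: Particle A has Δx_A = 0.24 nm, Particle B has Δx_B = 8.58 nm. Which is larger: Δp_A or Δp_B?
Particle A has the larger minimum momentum uncertainty, by a factor of 35.75.

For each particle, the minimum momentum uncertainty is Δp_min = ℏ/(2Δx):

Particle A: Δp_A = ℏ/(2×2.400e-10 m) = 2.197e-25 kg·m/s
Particle B: Δp_B = ℏ/(2×8.580e-09 m) = 6.146e-27 kg·m/s

Ratio: Δp_A/Δp_B = 35.75

Since Δp_min ∝ 1/Δx, the particle with smaller position uncertainty (A) has larger momentum uncertainty.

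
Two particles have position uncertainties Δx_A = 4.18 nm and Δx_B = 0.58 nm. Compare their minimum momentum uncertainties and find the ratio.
Particle B has the larger minimum momentum uncertainty, by a factor of 7.21.

For each particle, the minimum momentum uncertainty is Δp_min = ℏ/(2Δx):

Particle A: Δp_A = ℏ/(2×4.180e-09 m) = 1.261e-26 kg·m/s
Particle B: Δp_B = ℏ/(2×5.800e-10 m) = 9.091e-26 kg·m/s

Ratio: Δp_B/Δp_A = 7.21

Since Δp_min ∝ 1/Δx, the particle with smaller position uncertainty (B) has larger momentum uncertainty.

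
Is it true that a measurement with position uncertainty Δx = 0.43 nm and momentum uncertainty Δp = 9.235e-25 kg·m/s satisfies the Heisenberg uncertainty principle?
Yes, it satisfies the uncertainty principle.

Calculate the product ΔxΔp:
ΔxΔp = (4.300e-10 m) × (9.235e-25 kg·m/s)
ΔxΔp = 3.971e-34 J·s

Compare to the minimum allowed value ℏ/2:
ℏ/2 = 5.273e-35 J·s

Since ΔxΔp = 3.971e-34 J·s ≥ 5.273e-35 J·s = ℏ/2,
the measurement satisfies the uncertainty principle.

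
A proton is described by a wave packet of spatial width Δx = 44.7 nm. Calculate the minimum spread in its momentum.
1.180 × 10^-27 kg·m/s

For a wave packet, the spatial width Δx and momentum spread Δp are related by the uncertainty principle:
ΔxΔp ≥ ℏ/2

The minimum momentum spread is:
Δp_min = ℏ/(2Δx)
Δp_min = (1.055e-34 J·s) / (2 × 4.470e-08 m)
Δp_min = 1.180e-27 kg·m/s

A wave packet cannot have both a well-defined position and well-defined momentum.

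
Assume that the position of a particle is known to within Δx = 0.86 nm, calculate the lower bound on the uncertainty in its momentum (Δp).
6.131 × 10^-26 kg·m/s

Using the Heisenberg uncertainty principle:
ΔxΔp ≥ ℏ/2

The minimum uncertainty in momentum is:
Δp_min = ℏ/(2Δx)
Δp_min = (1.055e-34 J·s) / (2 × 8.600e-10 m)
Δp_min = 6.131e-26 kg·m/s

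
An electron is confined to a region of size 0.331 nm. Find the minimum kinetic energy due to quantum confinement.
86.937 meV

Using the uncertainty principle:

1. Position uncertainty: Δx ≈ 3.310e-10 m
2. Minimum momentum uncertainty: Δp = ℏ/(2Δx) = 1.593e-25 kg·m/s
3. Minimum kinetic energy:
   KE = (Δp)²/(2m) = (1.593e-25)²/(2 × 9.109e-31 kg)
   KE = 1.393e-20 J = 86.937 meV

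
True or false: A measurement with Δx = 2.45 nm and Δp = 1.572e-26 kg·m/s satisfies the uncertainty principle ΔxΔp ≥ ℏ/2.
No, it violates the uncertainty principle (impossible measurement).

Calculate the product ΔxΔp:
ΔxΔp = (2.450e-09 m) × (1.572e-26 kg·m/s)
ΔxΔp = 3.851e-35 J·s

Compare to the minimum allowed value ℏ/2:
ℏ/2 = 5.273e-35 J·s

Since ΔxΔp = 3.851e-35 J·s < 5.273e-35 J·s = ℏ/2,
the measurement violates the uncertainty principle.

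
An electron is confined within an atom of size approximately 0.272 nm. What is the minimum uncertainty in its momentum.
1.939 × 10^-25 kg·m/s

Using the Heisenberg uncertainty principle:
ΔxΔp ≥ ℏ/2

With Δx ≈ L = 2.720e-10 m (the confinement size):
Δp_min = ℏ/(2Δx)
Δp_min = (1.055e-34 J·s) / (2 × 2.720e-10 m)
Δp_min = 1.939e-25 kg·m/s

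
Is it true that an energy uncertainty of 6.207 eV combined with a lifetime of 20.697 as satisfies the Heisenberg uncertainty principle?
No, it violates the uncertainty relation.

Calculate the product ΔEΔt:
ΔE = 6.207 eV = 9.945e-19 J
ΔEΔt = (9.945e-19 J) × (2.070e-17 s)
ΔEΔt = 2.058e-35 J·s

Compare to the minimum allowed value ℏ/2:
ℏ/2 = 5.273e-35 J·s

Since ΔEΔt = 2.058e-35 J·s < 5.273e-35 J·s = ℏ/2,
this violates the uncertainty relation.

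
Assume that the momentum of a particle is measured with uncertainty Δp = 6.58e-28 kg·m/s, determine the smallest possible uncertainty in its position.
80.135 nm

Using the Heisenberg uncertainty principle:
ΔxΔp ≥ ℏ/2

The minimum uncertainty in position is:
Δx_min = ℏ/(2Δp)
Δx_min = (1.055e-34 J·s) / (2 × 6.580e-28 kg·m/s)
Δx_min = 8.013e-08 m = 80.135 nm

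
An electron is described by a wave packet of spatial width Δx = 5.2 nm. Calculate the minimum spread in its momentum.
1.014 × 10^-26 kg·m/s

For a wave packet, the spatial width Δx and momentum spread Δp are related by the uncertainty principle:
ΔxΔp ≥ ℏ/2

The minimum momentum spread is:
Δp_min = ℏ/(2Δx)
Δp_min = (1.055e-34 J·s) / (2 × 5.200e-09 m)
Δp_min = 1.014e-26 kg·m/s

A wave packet cannot have both a well-defined position and well-defined momentum.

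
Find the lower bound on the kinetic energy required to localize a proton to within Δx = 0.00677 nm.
113.182 meV

Localizing a particle requires giving it sufficient momentum uncertainty:

1. From uncertainty principle: Δp ≥ ℏ/(2Δx)
   Δp_min = (1.055e-34 J·s) / (2 × 6.770e-12 m)
   Δp_min = 7.789e-24 kg·m/s

2. This momentum uncertainty corresponds to kinetic energy:
   KE ≈ (Δp)²/(2m) = (7.789e-24)²/(2 × 1.673e-27 kg)
   KE = 1.813e-20 J = 113.182 meV

Tighter localization requires more energy.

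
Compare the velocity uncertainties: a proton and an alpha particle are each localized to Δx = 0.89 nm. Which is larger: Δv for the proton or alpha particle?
The proton has the larger minimum velocity uncertainty, by a ratio of 4.0.

For both particles, Δp_min = ℏ/(2Δx) = 5.925e-26 kg·m/s (same for both).

The velocity uncertainty is Δv = Δp/m:
- proton: Δv = 5.925e-26 / 1.673e-27 = 3.542e+01 m/s = 35.421 m/s
- alpha particle: Δv = 5.925e-26 / 6.645e-27 = 8.916e+00 m/s = 8.916 m/s

Ratio: 3.542e+01 / 8.916e+00 = 4.0

The lighter particle has larger velocity uncertainty because Δv ∝ 1/m.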